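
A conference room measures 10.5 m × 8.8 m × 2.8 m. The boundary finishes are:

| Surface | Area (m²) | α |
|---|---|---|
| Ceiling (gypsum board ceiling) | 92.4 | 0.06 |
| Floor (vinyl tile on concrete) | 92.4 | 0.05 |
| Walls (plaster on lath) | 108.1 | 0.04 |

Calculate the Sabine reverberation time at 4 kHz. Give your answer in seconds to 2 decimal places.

A = Σ Sᵢαᵢ = 92.4·0.06 + 92.4·0.05 + 108.1·0.04 = 14.488 sabins.
Room volume: 258.72 m³.
RT60 = 0.161 · V / A = 0.161 × 258.72 / 14.488 = 2.88 s.

2.88 seconds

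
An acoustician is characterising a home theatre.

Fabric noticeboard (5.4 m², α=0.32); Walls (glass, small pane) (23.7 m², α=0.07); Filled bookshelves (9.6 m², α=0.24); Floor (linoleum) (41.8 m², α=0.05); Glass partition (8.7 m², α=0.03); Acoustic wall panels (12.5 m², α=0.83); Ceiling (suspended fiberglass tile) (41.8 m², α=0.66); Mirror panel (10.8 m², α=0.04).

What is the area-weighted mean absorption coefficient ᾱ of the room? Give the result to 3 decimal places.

S = Σ Sᵢ = 5.4 + 23.7 + 9.6 + 41.8 + 8.7 + 12.5 + 41.8 + 10.8 = 154.3 m².
Σ(Sᵢαᵢ) = 5.4*0.32 + 23.7*0.07 + 9.6*0.24 + 41.8*0.05 + 8.7*0.03 + 12.5*0.83 + 41.8*0.66 + 10.8*0.04 = 46.437.
ᾱ = 46.437 / 154.3 = 0.301.

0.301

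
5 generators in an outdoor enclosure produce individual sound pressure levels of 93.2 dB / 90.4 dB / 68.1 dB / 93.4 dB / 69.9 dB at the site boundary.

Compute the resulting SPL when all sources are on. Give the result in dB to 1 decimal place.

97.3 dB

Σ 10^(Lᵢ/10) = 5.39e+09.
Combined level = 10 log₁₀(5.39e+09) = 97.3 dB.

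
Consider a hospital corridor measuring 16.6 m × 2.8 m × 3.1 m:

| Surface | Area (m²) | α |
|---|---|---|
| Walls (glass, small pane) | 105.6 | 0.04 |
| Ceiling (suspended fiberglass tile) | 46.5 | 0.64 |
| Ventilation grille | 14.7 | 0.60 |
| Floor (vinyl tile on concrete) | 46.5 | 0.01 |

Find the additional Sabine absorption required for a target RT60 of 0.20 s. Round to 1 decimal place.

72.7 sabins

Total absorption A₁ = 105.6×0.04 + 46.5×0.64 + 14.7×0.60 + 46.5×0.01
  = 4.224 + 29.760 + 8.820 + 0.465 = 43.269 m² sabins.
Target A₂ = 0.161·144.088/0.20 = 115.991 sabins (V = 144.088 m³).
Shortfall: 115.991 − 43.269 = 72.7 sabins.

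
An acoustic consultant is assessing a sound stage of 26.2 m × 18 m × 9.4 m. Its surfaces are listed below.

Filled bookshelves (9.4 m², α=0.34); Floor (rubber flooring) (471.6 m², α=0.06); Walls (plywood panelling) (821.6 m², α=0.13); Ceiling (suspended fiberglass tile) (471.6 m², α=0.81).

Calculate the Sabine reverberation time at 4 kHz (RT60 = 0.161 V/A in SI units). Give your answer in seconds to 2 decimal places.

1.37 s

Summing Sᵢαᵢ: 3.196 + 28.296 + 106.808 + 381.996 → A = 520.296 sabins.
Room volume: 4433.04 m³.
Sabine: RT60 = 0.161 × 4433.04 / 520.296 = 1.37 s.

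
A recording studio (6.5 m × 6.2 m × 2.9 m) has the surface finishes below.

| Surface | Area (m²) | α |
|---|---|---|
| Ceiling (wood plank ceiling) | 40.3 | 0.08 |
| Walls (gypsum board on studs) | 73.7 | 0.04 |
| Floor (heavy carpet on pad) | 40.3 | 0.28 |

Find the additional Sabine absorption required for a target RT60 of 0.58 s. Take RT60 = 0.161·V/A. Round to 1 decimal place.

15.0 sabins

Equivalent absorption area: A₁ = 40.3*0.08 + 73.7*0.04 + 40.3*0.28 = 17.456 m².
V = 116.87 m³. Required absorption A₂ = 0.161 × 116.87 / 0.58 = 32.442 sabins.
Shortfall: 32.442 − 17.456 = 15.0 sabins.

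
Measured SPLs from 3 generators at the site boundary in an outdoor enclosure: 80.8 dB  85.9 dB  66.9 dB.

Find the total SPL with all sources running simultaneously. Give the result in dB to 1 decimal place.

87.1 dB

Sum in the linear (power) domain: Σ 10^(Lᵢ/10) = 10^(80.8/10) + 10^(85.9/10) + 10^(66.9/10) = 5.142e+08.
Combined level = 10 log₁₀(5.142e+08) = 87.1 dB.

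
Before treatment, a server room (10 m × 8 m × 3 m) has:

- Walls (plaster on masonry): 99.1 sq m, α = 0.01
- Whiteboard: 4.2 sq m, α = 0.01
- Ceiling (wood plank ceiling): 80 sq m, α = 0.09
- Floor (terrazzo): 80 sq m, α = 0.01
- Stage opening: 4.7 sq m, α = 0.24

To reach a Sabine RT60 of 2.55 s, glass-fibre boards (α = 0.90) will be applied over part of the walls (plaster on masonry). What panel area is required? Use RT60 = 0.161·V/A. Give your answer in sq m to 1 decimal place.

Equivalent absorption area: A₁ = 99.1×0.01 + 4.2×0.01 + 80×0.09 + 80×0.01 + 4.7×0.24 = 10.161 sq m.
V = 240 m³. Target absorption A₂ = 0.161 × 240 / 2.55 = 15.153 sabins.
ΔA needed = 15.153 − 10.161 = 4.992 sabins.
Each sq m of panel replacing the walls (plaster on masonry) adds (0.90 − 0.01) = 0.89 sabins.
Area = ΔA/Δα = 4.992/0.89 = 5.6 sq m.

5.6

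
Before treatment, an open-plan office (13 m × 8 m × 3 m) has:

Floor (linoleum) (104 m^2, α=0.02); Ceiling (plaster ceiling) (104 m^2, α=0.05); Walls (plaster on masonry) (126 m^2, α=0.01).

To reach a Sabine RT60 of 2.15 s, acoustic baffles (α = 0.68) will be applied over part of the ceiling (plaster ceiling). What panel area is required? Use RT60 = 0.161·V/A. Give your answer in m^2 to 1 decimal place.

Summing Sᵢαᵢ: 2.080 + 5.200 + 1.260 → A₁ = 8.540 sabins.
Required A₂ = 0.161·312/2.15 = 23.364 sabins.
ΔA needed = 23.364 − 8.540 = 14.824 sabins.
Net gain per m^2: Δα = 0.68 − 0.05 = 0.63.
Area = ΔA/Δα = 14.824/0.63 = 23.5 m^2.

23.5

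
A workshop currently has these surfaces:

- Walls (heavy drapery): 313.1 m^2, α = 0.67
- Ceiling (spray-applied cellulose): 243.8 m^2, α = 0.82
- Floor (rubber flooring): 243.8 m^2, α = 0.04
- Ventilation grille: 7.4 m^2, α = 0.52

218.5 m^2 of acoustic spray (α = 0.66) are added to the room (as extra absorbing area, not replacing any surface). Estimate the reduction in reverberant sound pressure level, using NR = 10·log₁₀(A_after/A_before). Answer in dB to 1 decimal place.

1.3 dB

Summing Sᵢαᵢ: 209.777 + 199.916 + 9.752 + 3.848 → A_before = 423.293 sabins.
Added absorption = 218.5 × 0.66 = 144.210 sabins.
New total A_after = 567.503 sabins.
Reduction = 10 log₁₀(A_after/A_before) = 10 log₁₀(1.3407) = 1.3 dB.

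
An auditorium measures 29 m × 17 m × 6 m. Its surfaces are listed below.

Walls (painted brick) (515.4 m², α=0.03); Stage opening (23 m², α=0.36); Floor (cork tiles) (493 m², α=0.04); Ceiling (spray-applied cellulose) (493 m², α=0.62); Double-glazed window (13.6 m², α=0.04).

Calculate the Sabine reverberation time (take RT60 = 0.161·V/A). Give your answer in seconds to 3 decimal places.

Summing Sᵢαᵢ: 15.462 + 8.280 + 19.720 + 305.660 + 0.544 → A = 349.666 sabins.
Room volume: 2958 m³.
RT60 = 0.161 · V / A = 0.161 × 2958 / 349.666 = 1.362 s.

1.362 s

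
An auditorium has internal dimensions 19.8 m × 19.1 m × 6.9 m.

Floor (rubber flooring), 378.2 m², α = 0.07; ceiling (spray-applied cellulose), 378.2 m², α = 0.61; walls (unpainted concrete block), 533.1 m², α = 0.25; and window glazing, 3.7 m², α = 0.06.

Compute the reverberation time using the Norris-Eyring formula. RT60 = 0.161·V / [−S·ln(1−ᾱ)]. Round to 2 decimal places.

S = Σ Sᵢ = 1293.2 m².
Σ(Sᵢαᵢ) = 378.2×0.07 + 378.2×0.61 + 533.1×0.25 + 3.7×0.06 = 390.673.
Mean coefficient ᾱ = A/S = 0.3021.
−S·ln(1−ᾱ) = −1293.2 × ln(1 − 0.3021) = 465.137.
V = 19.8 × 19.1 × 6.9 = 2609.442 m³.
T = 0.161·V/[−S·ln(1−ᾱ)] = 0.161·2609.442/465.137 = 0.90 s.

0.90 s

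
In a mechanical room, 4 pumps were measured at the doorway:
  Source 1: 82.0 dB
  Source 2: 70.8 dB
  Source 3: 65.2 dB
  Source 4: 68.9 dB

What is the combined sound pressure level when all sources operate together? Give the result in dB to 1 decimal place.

82.6 dB

Converting to relative power and adding: 10^(82.0/10) + 10^(70.8/10) + 10^(65.2/10) + 10^(68.9/10) = 1.816e+08.
Combined level = 10 log₁₀(1.816e+08) = 82.6 dB.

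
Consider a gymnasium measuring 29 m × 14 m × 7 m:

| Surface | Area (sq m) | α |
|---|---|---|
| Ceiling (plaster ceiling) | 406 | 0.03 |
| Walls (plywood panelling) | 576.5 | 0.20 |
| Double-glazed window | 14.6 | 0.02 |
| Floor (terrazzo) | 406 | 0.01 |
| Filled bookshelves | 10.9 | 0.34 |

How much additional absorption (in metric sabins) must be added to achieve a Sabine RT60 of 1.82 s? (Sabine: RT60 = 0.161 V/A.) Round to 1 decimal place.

115.9 sabins

Summing Sᵢαᵢ: 12.180 + 115.300 + 0.292 + 4.060 + 3.706 → A₁ = 135.538 sabins.
For T = 1.82 s, need A₂ = 0.161·V/T = 0.161·2842/1.82 = 251.408 sabins.
Shortfall: 251.408 − 135.538 = 115.9 sabins.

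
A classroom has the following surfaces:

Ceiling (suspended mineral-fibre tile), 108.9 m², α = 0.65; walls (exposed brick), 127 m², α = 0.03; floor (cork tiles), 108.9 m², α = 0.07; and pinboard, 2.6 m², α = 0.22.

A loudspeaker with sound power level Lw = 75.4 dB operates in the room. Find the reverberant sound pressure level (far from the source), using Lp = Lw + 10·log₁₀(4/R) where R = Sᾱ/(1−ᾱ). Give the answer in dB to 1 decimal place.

61.1 dB

Σ(Sᵢαᵢ) = 108.9·0.65 + 127·0.03 + 108.9·0.07 + 2.6·0.22 = 82.790; total area S = 347.4 m².
ᾱ = 0.2383, so room constant R = A/(1−ᾱ) = 108.691 m².
Lp = Lw + 10 log₁₀(4/R) = 75.4 -14.34 = 61.1 dB.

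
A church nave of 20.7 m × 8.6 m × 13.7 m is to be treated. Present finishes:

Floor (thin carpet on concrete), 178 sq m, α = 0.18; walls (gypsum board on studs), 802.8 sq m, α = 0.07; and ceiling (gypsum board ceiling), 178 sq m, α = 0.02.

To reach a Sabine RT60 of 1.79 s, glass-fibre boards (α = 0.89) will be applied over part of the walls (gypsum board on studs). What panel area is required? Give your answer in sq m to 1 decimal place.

155.6

Equivalent absorption area: A₁ = 178×0.18 + 802.8×0.07 + 178×0.02 = 91.796 sq m.
Required A₂ = 0.161·2438.874/1.79 = 219.362 sabins.
ΔA needed = 219.362 − 91.796 = 127.566 sabins.
Each sq m of panel replacing the walls (gypsum board on studs) adds (0.89 − 0.07) = 0.82 sabins.
Area = ΔA/Δα = 127.566/0.82 = 155.6 sq m.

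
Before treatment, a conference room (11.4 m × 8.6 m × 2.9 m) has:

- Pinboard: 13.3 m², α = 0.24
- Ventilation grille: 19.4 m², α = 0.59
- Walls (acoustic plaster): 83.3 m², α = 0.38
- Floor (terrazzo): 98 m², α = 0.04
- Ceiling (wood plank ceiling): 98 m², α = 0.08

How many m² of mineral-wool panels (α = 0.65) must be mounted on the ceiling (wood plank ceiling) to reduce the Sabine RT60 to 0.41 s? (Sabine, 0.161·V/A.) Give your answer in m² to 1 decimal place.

94.0

A₁ = Σ Sᵢαᵢ = 13.3·0.24 + 19.4·0.59 + 83.3·0.38 + 98·0.04 + 98·0.08 = 58.052 sabins.
Required A₂ = 0.161·284.316/0.41 = 111.646 sabins.
Absorption to add: 111.646 − 58.052 = 53.594 sabins.
Each m² of panel replacing the ceiling (wood plank ceiling) adds (0.65 − 0.08) = 0.57 sabins.
Panel area = 53.594 / 0.57 = 94.0 m².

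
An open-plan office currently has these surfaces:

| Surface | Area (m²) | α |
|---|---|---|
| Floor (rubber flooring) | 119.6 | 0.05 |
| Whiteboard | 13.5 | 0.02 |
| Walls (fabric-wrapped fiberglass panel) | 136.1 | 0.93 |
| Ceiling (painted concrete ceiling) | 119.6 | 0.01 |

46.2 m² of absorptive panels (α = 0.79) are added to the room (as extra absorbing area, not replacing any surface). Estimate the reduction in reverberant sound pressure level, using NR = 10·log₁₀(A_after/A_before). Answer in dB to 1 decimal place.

1.0 dB

A_before = Σ Sᵢαᵢ = 119.6·0.05 + 13.5·0.02 + 136.1·0.93 + 119.6·0.01 = 134.019 sabins.
Treatment contributes 46.2·0.79 = 36.498 sabins.
New total A_after = 170.517 sabins.
Reduction = 10 log₁₀(A_after/A_before) = 10 log₁₀(1.2723) = 1.0 dB.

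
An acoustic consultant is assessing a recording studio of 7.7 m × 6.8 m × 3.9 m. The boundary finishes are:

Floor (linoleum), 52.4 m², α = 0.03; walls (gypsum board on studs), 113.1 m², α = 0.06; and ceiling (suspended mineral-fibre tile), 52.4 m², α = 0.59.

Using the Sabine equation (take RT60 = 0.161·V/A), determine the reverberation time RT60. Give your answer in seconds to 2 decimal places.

Total absorption A = 52.4*0.03 + 113.1*0.06 + 52.4*0.59
  = 1.572 + 6.786 + 30.916 = 39.274 m² sabins.
Volume V = 7.7 × 6.8 × 3.9 = 204.204 m³.
RT60 = 0.161 · V / A = 0.161 × 204.204 / 39.274 = 0.84 s.

0.84 s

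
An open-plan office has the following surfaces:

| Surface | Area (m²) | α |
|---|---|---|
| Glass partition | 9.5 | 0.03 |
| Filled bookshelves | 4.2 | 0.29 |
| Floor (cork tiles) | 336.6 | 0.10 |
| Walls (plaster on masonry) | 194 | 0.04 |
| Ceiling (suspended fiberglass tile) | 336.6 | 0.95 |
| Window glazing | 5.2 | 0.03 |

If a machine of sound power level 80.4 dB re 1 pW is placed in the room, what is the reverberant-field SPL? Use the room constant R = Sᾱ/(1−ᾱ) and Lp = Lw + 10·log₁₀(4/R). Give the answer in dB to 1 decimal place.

58.5 dB

A = 362.849 sabins; S = 886.1 m².
ᾱ = 0.4095, so room constant R = A/(1−ᾱ) = 614.478 m².
Lp = Lw + 10 log₁₀(4/R) = 80.4 -21.86 = 58.5 dB.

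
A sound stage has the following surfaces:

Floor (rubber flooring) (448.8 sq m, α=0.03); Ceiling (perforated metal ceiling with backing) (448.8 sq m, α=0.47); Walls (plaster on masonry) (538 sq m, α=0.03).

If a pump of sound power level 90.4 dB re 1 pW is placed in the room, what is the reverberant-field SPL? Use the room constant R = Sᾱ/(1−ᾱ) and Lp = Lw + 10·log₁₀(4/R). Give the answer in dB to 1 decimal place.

Σ(Sᵢαᵢ) = 448.8·0.03 + 448.8·0.47 + 538·0.03 = 240.540; total area S = 1435.6 sq m.
ᾱ = 240.540/1435.6 = 0.1676; R = Sᾱ/(1−ᾱ) = 240.540/(1−0.1676) = 288.972 sq m.
Lp = Lw + 10 log₁₀(4/R) = 90.4 -18.59 = 71.8 dB.

71.8 dB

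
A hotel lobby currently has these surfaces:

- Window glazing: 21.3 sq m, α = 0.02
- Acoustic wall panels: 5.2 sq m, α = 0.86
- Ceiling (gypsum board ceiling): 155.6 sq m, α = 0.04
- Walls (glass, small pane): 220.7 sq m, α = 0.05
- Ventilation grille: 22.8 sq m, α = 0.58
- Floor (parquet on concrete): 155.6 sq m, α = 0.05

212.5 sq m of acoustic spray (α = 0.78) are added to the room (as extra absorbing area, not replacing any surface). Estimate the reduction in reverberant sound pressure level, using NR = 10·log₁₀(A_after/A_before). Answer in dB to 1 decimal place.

6.8 dB

Total absorption A_before = 21.3*0.02 + 5.2*0.86 + 155.6*0.04 + 220.7*0.05 + 22.8*0.58 + 155.6*0.05
  = 0.426 + 4.472 + 6.224 + 11.035 + 13.224 + 7.780 = 43.161 sq m sabins.
Added absorption = 212.5 × 0.78 = 165.750 sabins.
New total A_after = 208.911 sabins.
NR = 10·log₁₀(208.911/43.161) = 6.8 dB.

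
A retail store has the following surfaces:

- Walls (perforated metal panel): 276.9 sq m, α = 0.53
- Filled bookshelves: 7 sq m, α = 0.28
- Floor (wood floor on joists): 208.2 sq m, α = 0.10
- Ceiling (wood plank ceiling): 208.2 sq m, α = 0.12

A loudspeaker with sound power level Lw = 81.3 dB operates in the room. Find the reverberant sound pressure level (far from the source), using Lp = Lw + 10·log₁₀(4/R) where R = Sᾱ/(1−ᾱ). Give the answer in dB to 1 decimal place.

A = 194.521 sabins; S = 700.3 sq m.
ᾱ = 0.2778, so room constant R = A/(1−ᾱ) = 269.345 sq m.
Lp = 81.3 + 10·log₁₀(4/269.345) = 81.3 + (-18.28) = 63.0 dB.

63.0 dB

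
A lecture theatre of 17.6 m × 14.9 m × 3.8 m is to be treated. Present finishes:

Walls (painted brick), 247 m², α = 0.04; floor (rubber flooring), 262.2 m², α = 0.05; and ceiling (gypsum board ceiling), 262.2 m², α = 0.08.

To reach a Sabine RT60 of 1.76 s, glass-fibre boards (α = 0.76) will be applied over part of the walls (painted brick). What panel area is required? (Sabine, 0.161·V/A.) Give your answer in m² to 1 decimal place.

Total absorption A₁ = 247×0.04 + 262.2×0.05 + 262.2×0.08
  = 9.880 + 13.110 + 20.976 = 43.966 m² sabins.
V = 996.512 m³. Target absorption A₂ = 0.161 × 996.512 / 1.76 = 91.158 sabins.
Absorption to add: 91.158 − 43.966 = 47.192 sabins.
Net gain per m²: Δα = 0.76 − 0.04 = 0.72.
Area = ΔA/Δα = 47.192/0.72 = 65.5 m².

65.5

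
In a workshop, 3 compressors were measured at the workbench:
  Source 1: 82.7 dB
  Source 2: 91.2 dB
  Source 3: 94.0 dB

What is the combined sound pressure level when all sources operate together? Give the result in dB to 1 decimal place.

96.0 dB

Sum in the linear (power) domain: Σ 10^(Lᵢ/10) = 10^(82.7/10) + 10^(91.2/10) + 10^(94.0/10) = 4.016e+09.
Combined level = 10 log₁₀(4.016e+09) = 96.0 dB.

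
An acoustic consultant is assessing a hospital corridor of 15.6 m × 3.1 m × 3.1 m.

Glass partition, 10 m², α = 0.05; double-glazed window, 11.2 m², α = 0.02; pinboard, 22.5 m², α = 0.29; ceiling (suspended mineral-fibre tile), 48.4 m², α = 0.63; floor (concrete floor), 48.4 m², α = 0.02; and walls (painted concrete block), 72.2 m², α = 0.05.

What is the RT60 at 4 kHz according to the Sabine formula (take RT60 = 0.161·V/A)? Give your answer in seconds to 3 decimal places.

Equivalent absorption area: A = 10×0.05 + 11.2×0.02 + 22.5×0.29 + 48.4×0.63 + 48.4×0.02 + 72.2×0.05 = 42.319 m².
Volume V = 15.6 × 3.1 × 3.1 = 149.916 m³.
Sabine: RT60 = 0.161 × 149.916 / 42.319 = 0.570 s.

0.570 seconds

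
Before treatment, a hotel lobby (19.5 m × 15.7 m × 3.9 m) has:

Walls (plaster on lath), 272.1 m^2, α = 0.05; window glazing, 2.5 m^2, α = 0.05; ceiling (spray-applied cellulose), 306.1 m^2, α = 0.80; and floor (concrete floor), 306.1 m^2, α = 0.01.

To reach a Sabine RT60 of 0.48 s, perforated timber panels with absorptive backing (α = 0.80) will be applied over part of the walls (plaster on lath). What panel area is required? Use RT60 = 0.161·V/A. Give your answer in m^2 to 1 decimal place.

185.1

Equivalent absorption area: A₁ = 272.1*0.05 + 2.5*0.05 + 306.1*0.80 + 306.1*0.01 = 261.671 m^2.
V = 1193.985 m³. Target absorption A₂ = 0.161 × 1193.985 / 0.48 = 400.482 sabins.
Absorption to add: 400.482 − 261.671 = 138.811 sabins.
Each m^2 of panel replacing the walls (plaster on lath) adds (0.80 − 0.05) = 0.75 sabins.
Area = ΔA/Δα = 138.811/0.75 = 185.1 m^2.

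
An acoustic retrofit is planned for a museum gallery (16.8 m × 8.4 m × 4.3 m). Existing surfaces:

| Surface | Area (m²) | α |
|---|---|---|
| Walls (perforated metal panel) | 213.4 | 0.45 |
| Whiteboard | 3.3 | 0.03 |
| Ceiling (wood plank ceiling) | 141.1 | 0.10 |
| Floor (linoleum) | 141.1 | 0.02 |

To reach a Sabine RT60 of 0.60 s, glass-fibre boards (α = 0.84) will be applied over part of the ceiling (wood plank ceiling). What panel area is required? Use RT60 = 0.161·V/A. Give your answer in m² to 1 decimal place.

67.3

A₁ = Σ Sᵢαᵢ = 213.4×0.45 + 3.3×0.03 + 141.1×0.10 + 141.1×0.02 = 113.061 sabins.
V = 606.816 m³. Target absorption A₂ = 0.161 × 606.816 / 0.60 = 162.829 sabins.
ΔA needed = 162.829 − 113.061 = 49.768 sabins.
Each m² of panel replacing the ceiling (wood plank ceiling) adds (0.84 − 0.10) = 0.74 sabins.
Area = ΔA/Δα = 49.768/0.74 = 67.3 m².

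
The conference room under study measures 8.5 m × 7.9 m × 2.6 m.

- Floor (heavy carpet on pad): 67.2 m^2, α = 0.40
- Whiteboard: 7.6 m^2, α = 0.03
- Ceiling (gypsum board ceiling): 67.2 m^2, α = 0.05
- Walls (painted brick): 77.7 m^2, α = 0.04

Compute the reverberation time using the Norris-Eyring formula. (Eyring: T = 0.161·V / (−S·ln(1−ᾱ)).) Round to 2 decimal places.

0.77 s

Total surface area S = 67.2 + 7.6 + 67.2 + 77.7 = 219.7 m^2.
Σ(Sᵢαᵢ) = 67.2×0.40 + 7.6×0.03 + 67.2×0.05 + 77.7×0.04 = 33.576.
ᾱ = 33.576 / 219.7 = 0.1528.
Eyring denominator: −S ln(1−ᾱ) = 36.430.
V = 8.5 × 7.9 × 2.6 = 174.59 m³.
T = 0.161·V/[−S·ln(1−ᾱ)] = 0.161·174.59/36.430 = 0.77 s.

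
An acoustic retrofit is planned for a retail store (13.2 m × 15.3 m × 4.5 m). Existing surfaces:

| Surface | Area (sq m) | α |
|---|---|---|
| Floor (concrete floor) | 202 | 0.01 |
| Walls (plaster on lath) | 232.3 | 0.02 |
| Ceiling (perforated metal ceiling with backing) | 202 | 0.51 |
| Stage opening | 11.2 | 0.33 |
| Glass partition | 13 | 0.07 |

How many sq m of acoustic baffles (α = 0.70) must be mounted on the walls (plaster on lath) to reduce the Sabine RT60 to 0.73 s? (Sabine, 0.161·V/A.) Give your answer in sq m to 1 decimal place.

126.7

Summing Sᵢαᵢ: 2.020 + 4.646 + 103.020 + 3.696 + 0.910 → A₁ = 114.292 sabins.
V = 908.82 m³. Target absorption A₂ = 0.161 × 908.82 / 0.73 = 200.438 sabins.
ΔA needed = 200.438 − 114.292 = 86.146 sabins.
Each sq m of panel replacing the walls (plaster on lath) adds (0.70 − 0.02) = 0.68 sabins.
Area = ΔA/Δα = 86.146/0.68 = 126.7 sq m.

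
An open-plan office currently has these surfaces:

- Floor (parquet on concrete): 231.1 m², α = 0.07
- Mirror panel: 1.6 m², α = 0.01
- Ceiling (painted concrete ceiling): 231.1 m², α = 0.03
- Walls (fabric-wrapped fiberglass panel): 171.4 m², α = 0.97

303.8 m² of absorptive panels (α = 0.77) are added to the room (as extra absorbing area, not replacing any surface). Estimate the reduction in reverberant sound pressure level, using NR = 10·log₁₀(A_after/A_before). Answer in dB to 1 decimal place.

Summing Sᵢαᵢ: 16.177 + 0.016 + 6.933 + 166.258 → A_before = 189.384 sabins.
Added absorption = 303.8 × 0.77 = 233.926 sabins.
New total A_after = 423.310 sabins.
NR = 10·log₁₀(423.310/189.384) = 3.5 dB.

3.5 dB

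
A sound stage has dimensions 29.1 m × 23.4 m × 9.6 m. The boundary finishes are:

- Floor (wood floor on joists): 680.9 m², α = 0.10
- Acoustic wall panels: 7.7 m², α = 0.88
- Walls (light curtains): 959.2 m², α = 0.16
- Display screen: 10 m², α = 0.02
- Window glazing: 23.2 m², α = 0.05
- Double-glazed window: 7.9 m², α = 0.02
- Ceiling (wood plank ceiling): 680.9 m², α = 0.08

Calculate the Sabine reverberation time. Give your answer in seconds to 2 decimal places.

3.70 s

Total absorption A = 680.9×0.10 + 7.7×0.88 + 959.2×0.16 + 10×0.02 + 23.2×0.05 + 7.9×0.02 + 680.9×0.08
  = 68.090 + 6.776 + 153.472 + 0.200 + 1.160 + 0.158 + 54.472 = 284.328 m² sabins.
Volume V = 29.1 × 23.4 × 9.6 = 6537.024 m³.
RT60 = 0.161 · V / A = 0.161 × 6537.024 / 284.328 = 3.70 s.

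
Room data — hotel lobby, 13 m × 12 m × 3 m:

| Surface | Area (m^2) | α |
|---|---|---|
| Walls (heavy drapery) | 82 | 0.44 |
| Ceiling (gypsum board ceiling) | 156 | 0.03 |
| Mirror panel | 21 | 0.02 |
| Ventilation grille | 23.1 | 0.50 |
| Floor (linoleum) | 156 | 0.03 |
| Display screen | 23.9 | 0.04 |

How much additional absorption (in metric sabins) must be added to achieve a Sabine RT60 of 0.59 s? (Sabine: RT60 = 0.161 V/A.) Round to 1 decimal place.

69.3 sabins

Total absorption A₁ = 82·0.44 + 156·0.03 + 21·0.02 + 23.1·0.50 + 156·0.03 + 23.9·0.04
  = 36.080 + 4.680 + 0.420 + 11.550 + 4.680 + 0.956 = 58.366 m^2 sabins.
For T = 0.59 s, need A₂ = 0.161·V/T = 0.161·468/0.59 = 127.708 sabins.
ΔA = A₂ − A₁ = 127.708 − 58.366 = 69.3 sabins.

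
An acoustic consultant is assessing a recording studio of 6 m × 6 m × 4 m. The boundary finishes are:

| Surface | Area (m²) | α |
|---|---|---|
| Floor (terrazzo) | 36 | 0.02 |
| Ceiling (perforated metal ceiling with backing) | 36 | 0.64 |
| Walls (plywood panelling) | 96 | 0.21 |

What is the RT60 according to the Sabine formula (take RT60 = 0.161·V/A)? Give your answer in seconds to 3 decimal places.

0.528 seconds

A = Σ Sᵢαᵢ = 36*0.02 + 36*0.64 + 96*0.21 = 43.920 sabins.
V = 6·6·4 = 144 m³.
RT60 = 0.161 · V / A = 0.161 × 144 / 43.920 = 0.528 s.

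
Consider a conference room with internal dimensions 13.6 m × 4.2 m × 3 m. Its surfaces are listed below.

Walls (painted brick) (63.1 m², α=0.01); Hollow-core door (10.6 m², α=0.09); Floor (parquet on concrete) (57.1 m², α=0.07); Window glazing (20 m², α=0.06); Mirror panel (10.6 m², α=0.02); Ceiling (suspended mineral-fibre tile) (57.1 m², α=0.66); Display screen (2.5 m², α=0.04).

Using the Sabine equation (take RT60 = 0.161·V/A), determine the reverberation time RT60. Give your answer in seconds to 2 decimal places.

0.62 sec

Equivalent absorption area: A = 63.1·0.01 + 10.6·0.09 + 57.1·0.07 + 20·0.06 + 10.6·0.02 + 57.1·0.66 + 2.5·0.04 = 44.780 m².
V = 13.6·4.2·3 = 171.36 m³.
Sabine: RT60 = 0.161 × 171.36 / 44.780 = 0.62 s.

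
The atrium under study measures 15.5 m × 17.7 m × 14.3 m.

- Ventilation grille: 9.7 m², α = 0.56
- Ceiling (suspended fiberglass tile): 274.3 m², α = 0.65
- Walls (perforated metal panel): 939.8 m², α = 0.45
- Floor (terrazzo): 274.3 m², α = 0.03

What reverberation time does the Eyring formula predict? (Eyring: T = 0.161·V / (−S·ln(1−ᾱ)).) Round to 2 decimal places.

S = Σ Sᵢ = 1498.1 m².
Absorption A = 9.7·0.56 + 274.3·0.65 + 939.8·0.45 + 274.3·0.03 = 614.866 sabins.
ᾱ = 614.866 / 1498.1 = 0.4104.
Eyring denominator: −S ln(1−ᾱ) = 791.463.
V = 15.5 × 17.7 × 14.3 = 3923.205 m³.
T = 0.161·V/[−S·ln(1−ᾱ)] = 0.161·3923.205/791.463 = 0.80 s.

0.80 s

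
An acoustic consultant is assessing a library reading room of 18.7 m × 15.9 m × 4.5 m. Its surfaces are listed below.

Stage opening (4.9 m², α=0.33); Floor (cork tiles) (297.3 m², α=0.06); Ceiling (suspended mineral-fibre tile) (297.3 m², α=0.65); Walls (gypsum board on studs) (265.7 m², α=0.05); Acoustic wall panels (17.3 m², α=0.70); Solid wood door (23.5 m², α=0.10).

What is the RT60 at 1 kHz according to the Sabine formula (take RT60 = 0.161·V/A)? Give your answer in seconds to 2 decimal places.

A = Σ Sᵢαᵢ = 4.9·0.33 + 297.3·0.06 + 297.3·0.65 + 265.7·0.05 + 17.3·0.70 + 23.5·0.10 = 240.445 sabins.
Room volume: 1337.985 m³.
Sabine: RT60 = 0.161 × 1337.985 / 240.445 = 0.90 s.

0.90 seconds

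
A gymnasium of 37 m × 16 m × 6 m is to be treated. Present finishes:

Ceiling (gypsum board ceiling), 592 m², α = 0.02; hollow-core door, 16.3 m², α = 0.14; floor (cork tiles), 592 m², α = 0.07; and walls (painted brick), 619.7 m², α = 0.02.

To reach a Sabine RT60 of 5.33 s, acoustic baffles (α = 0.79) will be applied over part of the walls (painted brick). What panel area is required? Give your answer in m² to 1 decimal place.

Equivalent absorption area: A₁ = 592×0.02 + 16.3×0.14 + 592×0.07 + 619.7×0.02 = 67.956 m².
Required A₂ = 0.161·3552/5.33 = 107.293 sabins.
ΔA needed = 107.293 − 67.956 = 39.337 sabins.
Each m² of panel replacing the walls (painted brick) adds (0.79 − 0.02) = 0.77 sabins.
Area = ΔA/Δα = 39.337/0.77 = 51.1 m².

51.1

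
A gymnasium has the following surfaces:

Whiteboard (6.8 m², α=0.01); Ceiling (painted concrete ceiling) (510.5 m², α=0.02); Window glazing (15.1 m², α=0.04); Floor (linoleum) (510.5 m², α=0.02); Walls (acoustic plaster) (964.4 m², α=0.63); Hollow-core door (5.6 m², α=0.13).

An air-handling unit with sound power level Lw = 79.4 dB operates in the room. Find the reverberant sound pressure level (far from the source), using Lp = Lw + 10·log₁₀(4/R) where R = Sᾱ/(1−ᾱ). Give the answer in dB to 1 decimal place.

Σ(Sᵢαᵢ) = 6.8·0.01 + 510.5·0.02 + 15.1·0.04 + 510.5·0.02 + 964.4·0.63 + 5.6·0.13 = 629.392; total area S = 2012.9 m².
ᾱ = 629.392/2012.9 = 0.3127; R = Sᾱ/(1−ᾱ) = 629.392/(1−0.3127) = 915.746 m².
Lp = Lw + 10 log₁₀(4/R) = 79.4 -23.60 = 55.8 dB.

55.8 dB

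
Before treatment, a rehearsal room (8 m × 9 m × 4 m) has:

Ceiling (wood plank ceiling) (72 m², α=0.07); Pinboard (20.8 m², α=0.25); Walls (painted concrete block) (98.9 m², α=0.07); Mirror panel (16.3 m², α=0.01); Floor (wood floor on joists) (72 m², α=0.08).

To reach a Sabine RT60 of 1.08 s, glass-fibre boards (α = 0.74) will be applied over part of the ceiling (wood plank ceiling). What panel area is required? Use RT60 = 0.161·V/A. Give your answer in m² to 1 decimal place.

Total absorption A₁ = 72*0.07 + 20.8*0.25 + 98.9*0.07 + 16.3*0.01 + 72*0.08
  = 5.040 + 5.200 + 6.923 + 0.163 + 5.760 = 23.086 m² sabins.
Required A₂ = 0.161·288/1.08 = 42.933 sabins.
Absorption to add: 42.933 − 23.086 = 19.847 sabins.
Net gain per m²: Δα = 0.74 − 0.07 = 0.67.
Area = ΔA/Δα = 19.847/0.67 = 29.6 m².

29.6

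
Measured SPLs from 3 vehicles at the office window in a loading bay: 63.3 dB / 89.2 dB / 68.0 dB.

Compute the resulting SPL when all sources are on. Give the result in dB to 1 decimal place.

89.2 dB

Converting to relative power and adding: 10^(63.3/10) + 10^(89.2/10) + 10^(68.0/10) = 8.402e+08.
L_total = 10·log₁₀(8.402e+08) = 89.2 dB.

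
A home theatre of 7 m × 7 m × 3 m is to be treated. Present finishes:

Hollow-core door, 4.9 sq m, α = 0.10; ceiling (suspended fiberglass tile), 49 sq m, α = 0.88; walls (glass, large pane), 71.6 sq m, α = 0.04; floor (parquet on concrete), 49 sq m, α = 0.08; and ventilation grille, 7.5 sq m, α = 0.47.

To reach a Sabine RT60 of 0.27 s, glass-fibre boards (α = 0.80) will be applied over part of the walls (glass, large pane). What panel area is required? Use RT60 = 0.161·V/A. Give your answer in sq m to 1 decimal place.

Summing Sᵢαᵢ: 0.490 + 43.120 + 2.864 + 3.920 + 3.525 → A₁ = 53.919 sabins.
Required A₂ = 0.161·147/0.27 = 87.656 sabins.
Absorption to add: 87.656 − 53.919 = 33.737 sabins.
Net gain per sq m: Δα = 0.80 − 0.04 = 0.76.
Panel area = 33.737 / 0.76 = 44.4 sq m.

44.4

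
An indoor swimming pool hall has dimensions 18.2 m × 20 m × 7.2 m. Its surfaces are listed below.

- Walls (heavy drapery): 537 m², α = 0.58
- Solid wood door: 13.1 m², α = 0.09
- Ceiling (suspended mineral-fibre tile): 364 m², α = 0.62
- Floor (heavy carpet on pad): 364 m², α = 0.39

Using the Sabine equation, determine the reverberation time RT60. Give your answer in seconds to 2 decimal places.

0.62 s

Equivalent absorption area: A = 537×0.58 + 13.1×0.09 + 364×0.62 + 364×0.39 = 680.279 m².
Room volume: 2620.8 m³.
Sabine: RT60 = 0.161 × 2620.8 / 680.279 = 0.62 s.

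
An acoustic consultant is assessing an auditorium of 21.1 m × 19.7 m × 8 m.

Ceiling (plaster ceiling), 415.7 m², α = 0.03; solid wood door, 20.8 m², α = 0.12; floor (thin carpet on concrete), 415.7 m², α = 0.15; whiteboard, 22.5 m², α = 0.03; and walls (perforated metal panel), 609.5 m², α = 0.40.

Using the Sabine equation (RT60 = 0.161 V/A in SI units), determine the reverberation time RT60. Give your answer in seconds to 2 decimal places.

Summing Sᵢαᵢ: 12.471 + 2.496 + 62.355 + 0.675 + 243.800 → A = 321.797 sabins.
Room volume: 3325.36 m³.
T = 0.161 V/A = 0.161·3325.36/321.797 = 1.66 s.

1.66 seconds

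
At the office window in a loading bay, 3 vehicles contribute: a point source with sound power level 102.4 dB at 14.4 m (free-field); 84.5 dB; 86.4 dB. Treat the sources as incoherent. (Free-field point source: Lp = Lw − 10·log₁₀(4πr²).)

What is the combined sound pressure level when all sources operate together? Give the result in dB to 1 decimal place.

88.6 dB

Source at 14.4 m: Lp = 102.4 − 10·log₁₀(4π·14.4²) = 102.4 − 10·log₁₀(2605.763) = 68.2 dB.
Σ 10^(Lᵢ/10) = 7.25e+08.
L_total = 10·log₁₀(7.25e+08) = 88.6 dB.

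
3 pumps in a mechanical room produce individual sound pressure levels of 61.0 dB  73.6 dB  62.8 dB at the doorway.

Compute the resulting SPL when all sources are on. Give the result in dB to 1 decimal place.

Converting to relative power and adding: 10^(61.0/10) + 10^(73.6/10) + 10^(62.8/10) = 2.607e+07.
Back to dB: 10·log₁₀ Σ = 74.2 dB.

74.2 dB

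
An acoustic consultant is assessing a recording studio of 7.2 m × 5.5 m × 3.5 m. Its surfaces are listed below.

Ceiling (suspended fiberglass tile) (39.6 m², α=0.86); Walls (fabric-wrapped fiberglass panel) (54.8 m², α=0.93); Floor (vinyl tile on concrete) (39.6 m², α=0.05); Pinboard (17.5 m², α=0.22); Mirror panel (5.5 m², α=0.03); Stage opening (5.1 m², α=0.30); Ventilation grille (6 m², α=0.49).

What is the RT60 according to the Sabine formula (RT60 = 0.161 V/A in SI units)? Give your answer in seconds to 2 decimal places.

0.23 seconds

Equivalent absorption area: A = 39.6×0.86 + 54.8×0.93 + 39.6×0.05 + 17.5×0.22 + 5.5×0.03 + 5.1×0.30 + 6×0.49 = 95.485 m².
V = 7.2·5.5·3.5 = 138.6 m³.
Sabine: RT60 = 0.161 × 138.6 / 95.485 = 0.23 s.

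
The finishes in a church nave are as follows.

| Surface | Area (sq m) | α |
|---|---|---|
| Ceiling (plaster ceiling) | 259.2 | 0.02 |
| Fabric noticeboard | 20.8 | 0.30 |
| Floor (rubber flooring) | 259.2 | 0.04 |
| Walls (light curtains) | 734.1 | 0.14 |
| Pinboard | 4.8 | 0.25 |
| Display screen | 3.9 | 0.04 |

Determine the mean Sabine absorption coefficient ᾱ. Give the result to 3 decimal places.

0.098

S = Σ Sᵢ = 259.2 + 20.8 + 259.2 + 734.1 + 4.8 + 3.9 = 1282.0 sq m.
Weighted sum Σ Sα = 125.922.
ᾱ = 125.922 / 1282.0 = 0.098.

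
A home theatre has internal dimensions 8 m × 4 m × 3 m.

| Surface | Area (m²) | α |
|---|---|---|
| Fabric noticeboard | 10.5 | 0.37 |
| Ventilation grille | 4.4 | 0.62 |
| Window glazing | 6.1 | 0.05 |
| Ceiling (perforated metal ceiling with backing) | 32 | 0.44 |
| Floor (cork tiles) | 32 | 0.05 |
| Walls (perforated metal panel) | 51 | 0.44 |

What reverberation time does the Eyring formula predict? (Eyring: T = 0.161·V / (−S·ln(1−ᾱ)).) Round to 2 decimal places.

S = Σ Sᵢ = 136.0 m².
Absorption A = 10.5·0.37 + 4.4·0.62 + 6.1·0.05 + 32·0.44 + 32·0.05 + 51·0.44 = 45.038 sabins.
ᾱ = 45.038 / 136.0 = 0.3312.
Eyring denominator: −S ln(1−ᾱ) = 54.709.
V = 8 × 4 × 3 = 96 m³.
T = 0.161·V/[−S·ln(1−ᾱ)] = 0.161·96/54.709 = 0.28 s.

0.28 sec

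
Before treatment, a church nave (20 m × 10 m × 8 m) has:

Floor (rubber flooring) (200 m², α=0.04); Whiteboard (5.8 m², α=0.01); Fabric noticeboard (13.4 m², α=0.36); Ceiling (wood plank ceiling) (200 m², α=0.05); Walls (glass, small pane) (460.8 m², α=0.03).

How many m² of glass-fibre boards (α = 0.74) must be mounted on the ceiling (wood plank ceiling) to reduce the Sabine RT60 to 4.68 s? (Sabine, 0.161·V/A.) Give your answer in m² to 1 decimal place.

26.6

Total absorption A₁ = 200*0.04 + 5.8*0.01 + 13.4*0.36 + 200*0.05 + 460.8*0.03
  = 8.000 + 0.058 + 4.824 + 10.000 + 13.824 = 36.706 m² sabins.
Required A₂ = 0.161·1600/4.68 = 55.043 sabins.
ΔA needed = 55.043 − 36.706 = 18.337 sabins.
Net gain per m²: Δα = 0.74 − 0.05 = 0.69.
Area = ΔA/Δα = 18.337/0.69 = 26.6 m².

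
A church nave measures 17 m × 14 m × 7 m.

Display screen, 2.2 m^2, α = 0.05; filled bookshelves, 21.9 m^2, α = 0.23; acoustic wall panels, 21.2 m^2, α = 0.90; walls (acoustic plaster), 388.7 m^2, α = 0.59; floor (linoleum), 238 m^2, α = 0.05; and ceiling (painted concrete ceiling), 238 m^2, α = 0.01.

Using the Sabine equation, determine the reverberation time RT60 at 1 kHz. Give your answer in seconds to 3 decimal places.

Summing Sᵢαᵢ: 0.110 + 5.037 + 19.080 + 229.333 + 11.900 + 2.380 → A = 267.840 sabins.
V = 17·14·7 = 1666 m³.
T = 0.161 V/A = 0.161·1666/267.840 = 1.001 s.

1.001 seconds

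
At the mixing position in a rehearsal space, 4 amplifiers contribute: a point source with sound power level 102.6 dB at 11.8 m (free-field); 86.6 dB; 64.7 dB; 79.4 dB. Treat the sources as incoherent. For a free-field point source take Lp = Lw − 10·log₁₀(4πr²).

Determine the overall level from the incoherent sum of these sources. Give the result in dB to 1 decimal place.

Source at 11.8 m: Lp = 102.6 − 10·log₁₀(4π·11.8²) = 102.6 − 10·log₁₀(1749.741) = 70.2 dB.
Σ 10^(Lᵢ/10) = 5.576e+08.
Combined level = 10 log₁₀(5.576e+08) = 87.5 dB.

87.5 dB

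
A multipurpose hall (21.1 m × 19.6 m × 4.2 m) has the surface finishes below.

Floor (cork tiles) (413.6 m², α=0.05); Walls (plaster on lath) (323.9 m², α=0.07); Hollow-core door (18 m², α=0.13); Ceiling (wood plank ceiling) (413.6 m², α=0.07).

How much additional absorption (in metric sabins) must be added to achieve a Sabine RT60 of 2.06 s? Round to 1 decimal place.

61.1 sabins

Equivalent absorption area: A₁ = 413.6×0.05 + 323.9×0.07 + 18×0.13 + 413.6×0.07 = 74.645 m².
Target A₂ = 0.161·1736.952/2.06 = 135.752 sabins (V = 1736.952 m³).
Shortfall: 135.752 − 74.645 = 61.1 sabins.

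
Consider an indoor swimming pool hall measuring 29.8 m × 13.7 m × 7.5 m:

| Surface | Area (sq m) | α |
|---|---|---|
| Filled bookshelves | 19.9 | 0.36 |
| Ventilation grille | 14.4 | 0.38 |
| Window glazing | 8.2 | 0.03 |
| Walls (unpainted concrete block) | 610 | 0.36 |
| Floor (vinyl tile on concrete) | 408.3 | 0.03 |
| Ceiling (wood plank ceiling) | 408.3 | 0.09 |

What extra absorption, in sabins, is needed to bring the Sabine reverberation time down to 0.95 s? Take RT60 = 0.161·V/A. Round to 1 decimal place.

A₁ = Σ Sᵢαᵢ = 19.9·0.36 + 14.4·0.38 + 8.2·0.03 + 610·0.36 + 408.3·0.03 + 408.3·0.09 = 281.478 sabins.
For T = 0.95 s, need A₂ = 0.161·V/T = 0.161·3061.95/0.95 = 518.920 sabins.
Additional absorption ΔA = 518.920 − 281.478 = 237.4 sabins.

237.4 sabins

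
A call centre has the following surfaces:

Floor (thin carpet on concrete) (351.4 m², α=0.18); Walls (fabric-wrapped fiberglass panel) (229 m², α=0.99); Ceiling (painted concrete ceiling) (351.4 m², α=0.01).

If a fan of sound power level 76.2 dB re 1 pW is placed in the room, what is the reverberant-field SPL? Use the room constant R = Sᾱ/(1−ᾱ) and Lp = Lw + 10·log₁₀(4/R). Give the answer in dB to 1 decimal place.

55.9 dB

Σ(Sᵢαᵢ) = 351.4×0.18 + 229×0.99 + 351.4×0.01 = 293.476; total area S = 931.8 m².
ᾱ = 293.476/931.8 = 0.3150; R = Sᾱ/(1−ᾱ) = 293.476/(1−0.3150) = 428.432 m².
Lp = Lw + 10 log₁₀(4/R) = 76.2 -20.30 = 55.9 dB.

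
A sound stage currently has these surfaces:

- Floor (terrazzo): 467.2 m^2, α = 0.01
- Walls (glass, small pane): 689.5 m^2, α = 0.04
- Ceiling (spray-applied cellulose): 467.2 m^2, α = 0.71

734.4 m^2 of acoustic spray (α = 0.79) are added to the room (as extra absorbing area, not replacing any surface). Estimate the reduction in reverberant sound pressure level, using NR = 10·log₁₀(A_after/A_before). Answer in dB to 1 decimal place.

Equivalent absorption area: A_before = 467.2·0.01 + 689.5·0.04 + 467.2·0.71 = 363.964 m^2.
Treatment contributes 734.4·0.79 = 580.176 sabins.
A_after = 363.964 + 580.176 = 944.140 sabins.
Reduction = 10 log₁₀(A_after/A_before) = 10 log₁₀(2.5940) = 4.1 dB.

4.1 dB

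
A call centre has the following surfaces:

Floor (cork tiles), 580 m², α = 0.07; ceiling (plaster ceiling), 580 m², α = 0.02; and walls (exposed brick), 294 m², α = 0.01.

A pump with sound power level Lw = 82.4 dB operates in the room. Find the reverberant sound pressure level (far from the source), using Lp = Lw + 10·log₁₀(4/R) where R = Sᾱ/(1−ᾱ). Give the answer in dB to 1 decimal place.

70.8 dB

A = 55.140 sabins; S = 1454.0 m².
ᾱ = 0.0379, so room constant R = A/(1−ᾱ) = 57.312 m².
Lp = 82.4 + 10·log₁₀(4/57.312) = 82.4 + (-11.56) = 70.8 dB.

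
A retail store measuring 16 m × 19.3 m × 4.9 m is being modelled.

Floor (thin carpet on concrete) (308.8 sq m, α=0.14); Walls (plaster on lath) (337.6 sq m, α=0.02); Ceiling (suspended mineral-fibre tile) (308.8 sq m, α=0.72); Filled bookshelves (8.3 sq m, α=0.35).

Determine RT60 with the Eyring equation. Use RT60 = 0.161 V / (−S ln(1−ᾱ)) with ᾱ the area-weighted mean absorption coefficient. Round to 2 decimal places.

0.75 sec

Total surface area S = 308.8 + 337.6 + 308.8 + 8.3 = 963.5 sq m.
Absorption A = 308.8×0.14 + 337.6×0.02 + 308.8×0.72 + 8.3×0.35 = 275.225 sabins.
ᾱ = 275.225 / 963.5 = 0.2857.
Eyring denominator: −S ln(1−ᾱ) = 324.172.
V = 16 × 19.3 × 4.9 = 1513.12 m³.
RT60 = 0.161 × 1513.12 / 324.172 = 0.75 s.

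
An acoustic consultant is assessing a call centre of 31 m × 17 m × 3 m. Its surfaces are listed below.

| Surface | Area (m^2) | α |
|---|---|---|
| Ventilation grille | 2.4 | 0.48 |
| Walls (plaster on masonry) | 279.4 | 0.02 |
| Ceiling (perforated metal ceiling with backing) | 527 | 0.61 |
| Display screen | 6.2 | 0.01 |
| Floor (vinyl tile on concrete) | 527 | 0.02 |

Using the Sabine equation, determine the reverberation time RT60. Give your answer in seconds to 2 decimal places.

Summing Sᵢαᵢ: 1.152 + 5.588 + 321.470 + 0.062 + 10.540 → A = 338.812 sabins.
Volume V = 31 × 17 × 3 = 1581 m³.
T = 0.161 V/A = 0.161·1581/338.812 = 0.75 s.

0.75 sec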